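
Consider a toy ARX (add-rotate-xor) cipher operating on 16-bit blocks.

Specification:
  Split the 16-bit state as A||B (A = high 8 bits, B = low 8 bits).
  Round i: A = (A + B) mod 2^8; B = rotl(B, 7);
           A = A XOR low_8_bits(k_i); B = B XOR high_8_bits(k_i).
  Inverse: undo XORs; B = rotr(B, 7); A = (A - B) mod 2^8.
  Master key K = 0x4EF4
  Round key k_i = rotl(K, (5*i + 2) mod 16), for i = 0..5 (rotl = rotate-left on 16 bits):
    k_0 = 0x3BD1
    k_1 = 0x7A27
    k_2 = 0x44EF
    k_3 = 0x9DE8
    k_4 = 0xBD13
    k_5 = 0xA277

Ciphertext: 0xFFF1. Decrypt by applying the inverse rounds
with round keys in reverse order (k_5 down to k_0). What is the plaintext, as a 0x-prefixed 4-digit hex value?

s_0 = ciphertext = 0xFFF1
s_1 = InvRound(s_0, k_5) = 0xE2A6
s_2 = InvRound(s_1, k_4) = 0xBB36
s_3 = InvRound(s_2, k_3) = 0xFC57
s_4 = InvRound(s_3, k_2) = 0xED26
s_5 = InvRound(s_4, k_1) = 0x12B8
s_6 = InvRound(s_5, k_0) = 0xBC07

0xBC07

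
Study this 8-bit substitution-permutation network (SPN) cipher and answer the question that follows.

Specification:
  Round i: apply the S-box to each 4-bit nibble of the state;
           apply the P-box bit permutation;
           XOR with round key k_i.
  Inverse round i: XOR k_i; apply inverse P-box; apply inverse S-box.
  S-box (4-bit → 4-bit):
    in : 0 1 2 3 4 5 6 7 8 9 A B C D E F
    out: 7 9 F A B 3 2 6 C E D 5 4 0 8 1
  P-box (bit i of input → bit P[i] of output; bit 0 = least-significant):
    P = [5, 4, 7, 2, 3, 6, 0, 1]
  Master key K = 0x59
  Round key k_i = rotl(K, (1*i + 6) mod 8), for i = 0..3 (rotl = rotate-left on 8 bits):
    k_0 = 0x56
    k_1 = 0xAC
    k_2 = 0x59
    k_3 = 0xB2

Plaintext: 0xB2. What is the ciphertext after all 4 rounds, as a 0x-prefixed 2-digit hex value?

s_0 = plaintext = 0xB2
s_1 = Round(s_0, k_0) = 0xEB
s_2 = Round(s_1, k_1) = 0x0E
s_3 = Round(s_2, k_2) = 0x14
s_4 = Round(s_3, k_3) = 0x8C

0x8C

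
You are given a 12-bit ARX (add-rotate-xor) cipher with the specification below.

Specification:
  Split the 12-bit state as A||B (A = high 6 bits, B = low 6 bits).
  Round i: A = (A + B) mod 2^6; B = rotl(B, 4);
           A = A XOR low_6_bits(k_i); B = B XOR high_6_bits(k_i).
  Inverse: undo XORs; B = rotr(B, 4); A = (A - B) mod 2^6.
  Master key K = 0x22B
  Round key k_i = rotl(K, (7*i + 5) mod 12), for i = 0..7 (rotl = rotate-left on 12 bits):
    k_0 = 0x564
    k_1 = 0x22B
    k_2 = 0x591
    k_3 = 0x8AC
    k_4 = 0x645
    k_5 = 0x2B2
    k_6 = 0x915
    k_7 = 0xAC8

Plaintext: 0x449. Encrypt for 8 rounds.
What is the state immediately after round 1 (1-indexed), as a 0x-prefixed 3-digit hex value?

s_0 = plaintext = 0x449
s_1 = Round(s_0, k_0) = 0xF87
s_2 = Round(s_1, k_1) = 0xBB9
s_3 = Round(s_2, k_2) = 0xD88
s_4 = Round(s_3, k_3) = 0x4A0
s_5 = Round(s_4, k_4) = 0xDD1
s_6 = Round(s_5, k_5) = 0xE9E
s_7 = Round(s_6, k_6) = 0x343
s_8 = Round(s_7, k_7) = 0x61B

0xF87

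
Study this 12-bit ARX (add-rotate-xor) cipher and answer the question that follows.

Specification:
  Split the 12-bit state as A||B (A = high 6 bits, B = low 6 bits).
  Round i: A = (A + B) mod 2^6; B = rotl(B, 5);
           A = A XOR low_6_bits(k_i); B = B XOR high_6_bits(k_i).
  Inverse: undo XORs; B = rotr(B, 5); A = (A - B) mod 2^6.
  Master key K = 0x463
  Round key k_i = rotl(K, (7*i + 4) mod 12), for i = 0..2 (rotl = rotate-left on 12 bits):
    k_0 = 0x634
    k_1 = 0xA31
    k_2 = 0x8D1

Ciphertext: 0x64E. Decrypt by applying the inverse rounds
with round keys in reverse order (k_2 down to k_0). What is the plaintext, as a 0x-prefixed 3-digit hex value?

0x0BF

s_0 = ciphertext = 0x64E
s_1 = InvRound(s_0, k_2) = 0xB5B
s_2 = InvRound(s_1, k_1) = 0xD67
s_3 = InvRound(s_2, k_0) = 0x0BF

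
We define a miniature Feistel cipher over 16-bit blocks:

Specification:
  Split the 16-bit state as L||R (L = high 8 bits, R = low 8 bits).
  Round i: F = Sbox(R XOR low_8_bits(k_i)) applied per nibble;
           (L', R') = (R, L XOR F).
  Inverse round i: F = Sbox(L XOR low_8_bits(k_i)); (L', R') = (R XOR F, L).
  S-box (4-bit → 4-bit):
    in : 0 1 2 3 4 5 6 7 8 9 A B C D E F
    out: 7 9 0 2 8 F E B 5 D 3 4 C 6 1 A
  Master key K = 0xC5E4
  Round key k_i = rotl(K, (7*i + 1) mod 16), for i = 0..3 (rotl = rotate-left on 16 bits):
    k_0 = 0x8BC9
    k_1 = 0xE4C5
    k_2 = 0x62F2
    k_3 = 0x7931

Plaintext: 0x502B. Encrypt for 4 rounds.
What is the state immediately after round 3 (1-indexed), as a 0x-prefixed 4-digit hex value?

s_0 = plaintext = 0x502B
s_1 = Round(s_0, k_0) = 0x2B40
s_2 = Round(s_1, k_1) = 0x4074
s_3 = Round(s_2, k_2) = 0x741E
s_4 = Round(s_3, k_3) = 0x1E7E

0x741E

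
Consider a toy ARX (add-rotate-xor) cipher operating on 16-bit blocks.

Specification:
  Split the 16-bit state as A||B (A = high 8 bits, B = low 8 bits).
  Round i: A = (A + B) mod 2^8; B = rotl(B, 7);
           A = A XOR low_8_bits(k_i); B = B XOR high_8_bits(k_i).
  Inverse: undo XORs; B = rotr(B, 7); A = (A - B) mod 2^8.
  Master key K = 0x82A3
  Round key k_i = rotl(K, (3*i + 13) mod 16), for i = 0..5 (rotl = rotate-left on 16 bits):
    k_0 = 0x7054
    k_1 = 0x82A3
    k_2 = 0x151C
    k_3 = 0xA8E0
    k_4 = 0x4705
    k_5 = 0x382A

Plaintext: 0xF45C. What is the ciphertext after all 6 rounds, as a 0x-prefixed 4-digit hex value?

s_0 = plaintext = 0xF45C
s_1 = Round(s_0, k_0) = 0x045E
s_2 = Round(s_1, k_1) = 0xC1AD
s_3 = Round(s_2, k_2) = 0x72C3
s_4 = Round(s_3, k_3) = 0xD549
s_5 = Round(s_4, k_4) = 0x1BE3
s_6 = Round(s_5, k_5) = 0xD4C9

0xD4C9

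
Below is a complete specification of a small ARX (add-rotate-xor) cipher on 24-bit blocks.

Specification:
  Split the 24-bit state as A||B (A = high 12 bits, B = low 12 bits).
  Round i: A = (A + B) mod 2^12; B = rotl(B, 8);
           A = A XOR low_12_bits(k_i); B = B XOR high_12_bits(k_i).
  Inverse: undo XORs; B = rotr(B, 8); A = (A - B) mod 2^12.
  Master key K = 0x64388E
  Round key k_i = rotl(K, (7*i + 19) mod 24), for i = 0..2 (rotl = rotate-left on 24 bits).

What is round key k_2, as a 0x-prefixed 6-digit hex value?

0x711CC8

K = 0x64388E
k_0 = rotl(K, (7*0+19) mod 24) = rotl(K, 19) = 0x7321C4
k_1 = rotl(K, (7*1+19) mod 24) = rotl(K, 2) = 0x90E239
k_2 = rotl(K, (7*2+19) mod 24) = rotl(K, 9) = 0x711CC8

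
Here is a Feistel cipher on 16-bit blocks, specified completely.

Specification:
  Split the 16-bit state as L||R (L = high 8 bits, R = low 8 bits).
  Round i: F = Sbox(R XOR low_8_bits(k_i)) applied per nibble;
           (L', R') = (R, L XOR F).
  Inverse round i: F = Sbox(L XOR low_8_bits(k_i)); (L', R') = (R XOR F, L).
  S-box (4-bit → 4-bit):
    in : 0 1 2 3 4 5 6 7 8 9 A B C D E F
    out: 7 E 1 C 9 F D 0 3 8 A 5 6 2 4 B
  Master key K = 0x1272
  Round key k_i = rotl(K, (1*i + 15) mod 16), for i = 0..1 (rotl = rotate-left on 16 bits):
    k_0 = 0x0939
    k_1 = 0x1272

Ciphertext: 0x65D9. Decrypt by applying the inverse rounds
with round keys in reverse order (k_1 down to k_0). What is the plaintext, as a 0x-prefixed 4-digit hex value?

0x1239

s_0 = ciphertext = 0x65D9
s_1 = InvRound(s_0, k_1) = 0x3965
s_2 = InvRound(s_1, k_0) = 0x1239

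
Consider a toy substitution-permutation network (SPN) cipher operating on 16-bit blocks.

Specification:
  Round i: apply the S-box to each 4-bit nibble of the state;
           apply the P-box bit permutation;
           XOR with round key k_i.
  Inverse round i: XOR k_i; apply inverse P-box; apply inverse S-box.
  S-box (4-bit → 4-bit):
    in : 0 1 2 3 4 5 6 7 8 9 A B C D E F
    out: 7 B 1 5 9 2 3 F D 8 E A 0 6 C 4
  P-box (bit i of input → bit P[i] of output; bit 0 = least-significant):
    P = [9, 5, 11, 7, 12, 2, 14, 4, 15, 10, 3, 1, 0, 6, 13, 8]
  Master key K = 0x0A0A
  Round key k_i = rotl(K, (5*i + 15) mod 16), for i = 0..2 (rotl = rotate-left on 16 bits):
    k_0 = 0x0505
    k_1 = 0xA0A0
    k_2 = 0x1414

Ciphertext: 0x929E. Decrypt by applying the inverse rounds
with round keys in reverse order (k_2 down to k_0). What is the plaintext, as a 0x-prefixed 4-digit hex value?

0x0499

s_0 = ciphertext = 0x929E
s_1 = InvRound(s_0, k_2) = 0xC7C4
s_2 = InvRound(s_1, k_1) = 0xA5D6
s_3 = InvRound(s_2, k_0) = 0x0499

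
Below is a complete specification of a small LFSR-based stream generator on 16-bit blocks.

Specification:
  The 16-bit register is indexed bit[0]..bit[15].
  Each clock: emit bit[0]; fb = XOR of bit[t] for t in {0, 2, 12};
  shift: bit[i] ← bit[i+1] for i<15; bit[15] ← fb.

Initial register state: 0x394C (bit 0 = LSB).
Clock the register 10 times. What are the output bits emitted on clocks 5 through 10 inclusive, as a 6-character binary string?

reg_0 = 0x394C
clock 1: out=0, reg = 0x1CA6
clock 2: out=0, reg = 0x0E53
clock 3: out=1, reg = 0x8729
clock 4: out=1, reg = 0xC394
clock 5: out=0, reg = 0xE1CA
clock 6: out=0, reg = 0x70E5
clock 7: out=1, reg = 0xB872
clock 8: out=0, reg = 0xDC39
clock 9: out=1, reg = 0x6E1C
clock 10: out=0, reg = 0xB70E

001010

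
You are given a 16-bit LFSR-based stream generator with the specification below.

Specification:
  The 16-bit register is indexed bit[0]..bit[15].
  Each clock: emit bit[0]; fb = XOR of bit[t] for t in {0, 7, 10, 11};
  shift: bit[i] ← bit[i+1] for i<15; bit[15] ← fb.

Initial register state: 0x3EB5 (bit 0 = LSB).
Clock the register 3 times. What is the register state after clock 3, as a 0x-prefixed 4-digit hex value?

0x07D6

reg_0 = 0x3EB5
clock 1: out=1, reg = 0x1F5A
clock 2: out=0, reg = 0x0FAD
clock 3: out=1, reg = 0x07D6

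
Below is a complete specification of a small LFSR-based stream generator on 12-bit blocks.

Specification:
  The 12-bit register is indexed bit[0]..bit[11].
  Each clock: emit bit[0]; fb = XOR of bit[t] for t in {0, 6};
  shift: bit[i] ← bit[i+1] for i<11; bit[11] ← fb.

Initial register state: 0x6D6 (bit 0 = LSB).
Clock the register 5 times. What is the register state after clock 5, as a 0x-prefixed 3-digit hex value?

reg_0 = 0x6D6
clock 1: out=0, reg = 0xB6B
clock 2: out=1, reg = 0x5B5
clock 3: out=1, reg = 0xADA
clock 4: out=0, reg = 0xD6D
clock 5: out=1, reg = 0x6B6

0x6B6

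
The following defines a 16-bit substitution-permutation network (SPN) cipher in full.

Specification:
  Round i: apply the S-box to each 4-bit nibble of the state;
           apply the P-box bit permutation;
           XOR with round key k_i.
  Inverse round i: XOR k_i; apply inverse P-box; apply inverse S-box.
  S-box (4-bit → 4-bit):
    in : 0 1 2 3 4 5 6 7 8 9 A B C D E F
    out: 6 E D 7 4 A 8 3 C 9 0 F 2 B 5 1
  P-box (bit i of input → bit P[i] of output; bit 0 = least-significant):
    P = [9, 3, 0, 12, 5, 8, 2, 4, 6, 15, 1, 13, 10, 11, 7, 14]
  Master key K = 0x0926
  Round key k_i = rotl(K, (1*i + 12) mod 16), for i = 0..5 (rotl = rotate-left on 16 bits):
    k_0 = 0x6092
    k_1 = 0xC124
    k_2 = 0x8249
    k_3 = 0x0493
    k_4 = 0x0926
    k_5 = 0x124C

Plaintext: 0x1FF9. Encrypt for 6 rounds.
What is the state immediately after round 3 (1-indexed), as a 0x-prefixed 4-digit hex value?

0xDE17

s_0 = plaintext = 0x1FF9
s_1 = Round(s_0, k_0) = 0x3A72
s_2 = Round(s_1, k_1) = 0xDE85
s_3 = Round(s_2, k_2) = 0xDE17
s_4 = Round(s_3, k_3) = 0x4BCD
s_5 = Round(s_4, k_4) = 0xBAEC
s_6 = Round(s_5, k_5) = 0x5EE0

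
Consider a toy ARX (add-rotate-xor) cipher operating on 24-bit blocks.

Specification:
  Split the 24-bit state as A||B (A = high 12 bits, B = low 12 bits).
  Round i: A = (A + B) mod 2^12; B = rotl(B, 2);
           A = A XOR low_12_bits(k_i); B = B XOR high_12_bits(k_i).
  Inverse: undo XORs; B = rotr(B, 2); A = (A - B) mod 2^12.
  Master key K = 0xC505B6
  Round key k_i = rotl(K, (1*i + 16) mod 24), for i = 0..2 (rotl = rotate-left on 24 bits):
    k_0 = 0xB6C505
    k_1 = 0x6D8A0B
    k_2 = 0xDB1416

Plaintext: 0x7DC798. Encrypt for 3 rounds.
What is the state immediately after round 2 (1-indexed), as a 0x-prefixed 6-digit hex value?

s_0 = plaintext = 0x7DC798
s_1 = Round(s_0, k_0) = 0xA7150D
s_2 = Round(s_1, k_1) = 0x5752ED
s_3 = Round(s_2, k_2) = 0xC74605

0x5752ED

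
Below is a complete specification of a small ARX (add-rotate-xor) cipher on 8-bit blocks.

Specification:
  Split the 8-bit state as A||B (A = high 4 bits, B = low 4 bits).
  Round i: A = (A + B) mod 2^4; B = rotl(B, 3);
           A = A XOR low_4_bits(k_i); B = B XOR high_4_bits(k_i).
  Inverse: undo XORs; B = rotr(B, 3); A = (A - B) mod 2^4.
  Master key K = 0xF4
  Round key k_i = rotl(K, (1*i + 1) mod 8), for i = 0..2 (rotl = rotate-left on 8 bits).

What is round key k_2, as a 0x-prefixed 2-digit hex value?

K = 0xF4
k_0 = rotl(K, (1*0+1) mod 8) = rotl(K, 1) = 0xE9
k_1 = rotl(K, (1*1+1) mod 8) = rotl(K, 2) = 0xD3
k_2 = rotl(K, (1*2+1) mod 8) = rotl(K, 3) = 0xA7

0xA7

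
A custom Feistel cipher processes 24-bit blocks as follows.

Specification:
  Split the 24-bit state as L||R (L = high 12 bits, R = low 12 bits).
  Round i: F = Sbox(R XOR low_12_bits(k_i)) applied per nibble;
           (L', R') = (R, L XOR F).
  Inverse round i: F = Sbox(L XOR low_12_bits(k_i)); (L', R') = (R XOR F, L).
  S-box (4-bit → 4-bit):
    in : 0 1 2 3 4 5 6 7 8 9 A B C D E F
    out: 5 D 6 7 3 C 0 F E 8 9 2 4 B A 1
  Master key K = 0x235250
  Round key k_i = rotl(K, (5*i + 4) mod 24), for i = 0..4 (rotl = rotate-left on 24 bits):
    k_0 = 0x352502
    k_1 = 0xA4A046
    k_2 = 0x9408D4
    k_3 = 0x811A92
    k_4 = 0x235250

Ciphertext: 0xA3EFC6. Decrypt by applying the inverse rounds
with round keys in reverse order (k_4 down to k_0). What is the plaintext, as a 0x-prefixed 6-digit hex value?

0xE66B55

s_0 = ciphertext = 0xA3EFC6
s_1 = InvRound(s_0, k_4) = 0x1CCA3E
s_2 = InvRound(s_1, k_3) = 0x8F41CC
s_3 = InvRound(s_2, k_2) = 0x4A98F4
s_4 = InvRound(s_3, k_1) = 0xB554A9
s_5 = InvRound(s_4, k_0) = 0xE66B55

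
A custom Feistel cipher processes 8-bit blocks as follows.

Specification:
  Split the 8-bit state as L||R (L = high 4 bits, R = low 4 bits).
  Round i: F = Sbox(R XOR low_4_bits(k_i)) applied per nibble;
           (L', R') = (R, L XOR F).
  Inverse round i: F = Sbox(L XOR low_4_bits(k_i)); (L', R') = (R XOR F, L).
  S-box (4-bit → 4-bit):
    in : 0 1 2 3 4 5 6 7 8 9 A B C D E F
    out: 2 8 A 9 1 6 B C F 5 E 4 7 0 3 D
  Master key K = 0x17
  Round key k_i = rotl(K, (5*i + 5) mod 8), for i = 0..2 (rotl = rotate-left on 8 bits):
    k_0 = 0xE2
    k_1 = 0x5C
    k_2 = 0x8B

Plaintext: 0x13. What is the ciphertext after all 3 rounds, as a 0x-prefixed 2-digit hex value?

0x5A

s_0 = plaintext = 0x13
s_1 = Round(s_0, k_0) = 0x39
s_2 = Round(s_1, k_1) = 0x95
s_3 = Round(s_2, k_2) = 0x5A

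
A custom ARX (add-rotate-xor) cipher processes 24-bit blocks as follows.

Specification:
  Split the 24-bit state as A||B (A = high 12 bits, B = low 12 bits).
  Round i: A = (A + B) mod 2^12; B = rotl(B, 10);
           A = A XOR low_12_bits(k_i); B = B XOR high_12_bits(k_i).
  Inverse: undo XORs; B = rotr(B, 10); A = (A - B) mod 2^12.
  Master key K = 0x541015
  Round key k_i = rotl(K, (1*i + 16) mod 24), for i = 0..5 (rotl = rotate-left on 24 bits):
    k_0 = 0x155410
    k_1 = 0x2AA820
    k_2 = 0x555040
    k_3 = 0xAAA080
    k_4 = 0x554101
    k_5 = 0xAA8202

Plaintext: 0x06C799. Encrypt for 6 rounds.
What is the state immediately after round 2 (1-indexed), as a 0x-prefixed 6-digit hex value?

0x8E8F86

s_0 = plaintext = 0x06C799
s_1 = Round(s_0, k_0) = 0xC154B3
s_2 = Round(s_1, k_1) = 0x8E8F86
s_3 = Round(s_2, k_2) = 0x82EEB4
s_4 = Round(s_3, k_3) = 0x662907
s_5 = Round(s_4, k_4) = 0xE68B15
s_6 = Round(s_5, k_5) = 0xB7FC6D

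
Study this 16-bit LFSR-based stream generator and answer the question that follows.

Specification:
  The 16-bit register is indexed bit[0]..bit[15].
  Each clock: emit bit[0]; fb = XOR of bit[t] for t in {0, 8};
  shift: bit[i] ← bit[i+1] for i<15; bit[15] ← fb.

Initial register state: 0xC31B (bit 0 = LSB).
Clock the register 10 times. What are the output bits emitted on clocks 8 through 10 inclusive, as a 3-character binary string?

011

reg_0 = 0xC31B
clock 1: out=1, reg = 0x618D
clock 2: out=1, reg = 0x30C6
clock 3: out=0, reg = 0x1863
clock 4: out=1, reg = 0x8C31
clock 5: out=1, reg = 0xC618
clock 6: out=0, reg = 0x630C
clock 7: out=0, reg = 0xB186
clock 8: out=0, reg = 0xD8C3
clock 9: out=1, reg = 0xEC61
clock 10: out=1, reg = 0xF630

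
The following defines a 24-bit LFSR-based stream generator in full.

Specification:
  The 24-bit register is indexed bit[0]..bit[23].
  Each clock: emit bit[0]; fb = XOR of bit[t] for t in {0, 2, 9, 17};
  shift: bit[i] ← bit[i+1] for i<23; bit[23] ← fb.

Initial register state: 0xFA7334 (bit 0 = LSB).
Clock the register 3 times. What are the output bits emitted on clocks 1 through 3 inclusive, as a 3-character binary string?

001

reg_0 = 0xFA7334
clock 1: out=0, reg = 0xFD399A
clock 2: out=0, reg = 0x7E9CCD
clock 3: out=1, reg = 0xBF4E66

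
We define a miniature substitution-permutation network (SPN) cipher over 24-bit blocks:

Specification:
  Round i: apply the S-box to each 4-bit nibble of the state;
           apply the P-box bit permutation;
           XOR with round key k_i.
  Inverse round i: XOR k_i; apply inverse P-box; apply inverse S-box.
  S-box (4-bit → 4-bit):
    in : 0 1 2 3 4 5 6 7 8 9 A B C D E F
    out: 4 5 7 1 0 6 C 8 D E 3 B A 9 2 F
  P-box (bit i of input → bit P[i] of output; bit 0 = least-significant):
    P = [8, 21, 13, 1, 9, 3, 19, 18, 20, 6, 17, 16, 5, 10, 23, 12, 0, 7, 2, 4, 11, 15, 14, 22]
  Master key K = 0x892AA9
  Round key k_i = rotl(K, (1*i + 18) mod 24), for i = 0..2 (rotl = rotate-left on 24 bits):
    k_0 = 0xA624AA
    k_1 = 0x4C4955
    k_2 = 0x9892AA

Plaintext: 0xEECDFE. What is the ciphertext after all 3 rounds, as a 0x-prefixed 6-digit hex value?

s_0 = plaintext = 0xEECDFE
s_1 = Round(s_0, k_0) = 0x9BB222
s_2 = Round(s_1, k_1) = 0x36BEAC
s_3 = Round(s_2, k_2) = 0xB88CD4

0xB88CD4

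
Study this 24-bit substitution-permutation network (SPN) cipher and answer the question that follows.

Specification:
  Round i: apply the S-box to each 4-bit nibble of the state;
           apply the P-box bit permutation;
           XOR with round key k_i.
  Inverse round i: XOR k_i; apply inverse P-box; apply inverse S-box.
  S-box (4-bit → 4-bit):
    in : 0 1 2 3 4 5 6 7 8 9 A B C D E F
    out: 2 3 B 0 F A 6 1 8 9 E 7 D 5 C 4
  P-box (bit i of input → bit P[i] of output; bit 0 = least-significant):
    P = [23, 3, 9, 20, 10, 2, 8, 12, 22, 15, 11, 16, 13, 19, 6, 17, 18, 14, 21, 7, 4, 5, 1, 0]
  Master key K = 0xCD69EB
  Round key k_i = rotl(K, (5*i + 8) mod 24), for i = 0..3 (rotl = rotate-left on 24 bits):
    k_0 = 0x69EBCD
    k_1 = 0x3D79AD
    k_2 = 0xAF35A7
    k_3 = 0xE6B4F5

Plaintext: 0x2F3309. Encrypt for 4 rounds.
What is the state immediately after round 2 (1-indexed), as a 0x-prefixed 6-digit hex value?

0x6BF07F

s_0 = plaintext = 0x2F3309
s_1 = Round(s_0, k_0) = 0xD9EBF8
s_2 = Round(s_1, k_1) = 0x6BF07F
s_3 = Round(s_2, k_2) = 0x8BF3C5
s_4 = Round(s_3, k_3) = 0xD2E1BC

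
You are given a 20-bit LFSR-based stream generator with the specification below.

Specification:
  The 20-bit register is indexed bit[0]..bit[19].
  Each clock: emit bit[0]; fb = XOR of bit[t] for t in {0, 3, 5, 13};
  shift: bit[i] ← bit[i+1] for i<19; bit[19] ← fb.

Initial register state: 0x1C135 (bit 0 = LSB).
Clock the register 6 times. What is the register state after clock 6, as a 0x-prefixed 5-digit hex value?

reg_0 = 0x1C135
clock 1: out=1, reg = 0x0E09A
clock 2: out=0, reg = 0x0704D
clock 3: out=1, reg = 0x83826
clock 4: out=0, reg = 0x41C13
clock 5: out=1, reg = 0xA0E09
clock 6: out=1, reg = 0x50704

0x50704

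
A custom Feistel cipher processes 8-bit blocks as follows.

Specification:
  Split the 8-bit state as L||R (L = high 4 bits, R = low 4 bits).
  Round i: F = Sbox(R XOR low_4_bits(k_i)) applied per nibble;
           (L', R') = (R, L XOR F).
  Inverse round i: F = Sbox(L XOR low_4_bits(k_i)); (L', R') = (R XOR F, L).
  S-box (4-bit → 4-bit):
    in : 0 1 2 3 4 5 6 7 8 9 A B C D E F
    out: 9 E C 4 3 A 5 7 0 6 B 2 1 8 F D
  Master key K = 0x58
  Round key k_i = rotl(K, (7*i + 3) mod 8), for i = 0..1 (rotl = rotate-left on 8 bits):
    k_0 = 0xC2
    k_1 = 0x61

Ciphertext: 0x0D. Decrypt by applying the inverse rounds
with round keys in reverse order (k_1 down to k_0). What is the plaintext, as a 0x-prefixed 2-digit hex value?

s_0 = ciphertext = 0x0D
s_1 = InvRound(s_0, k_1) = 0x30
s_2 = InvRound(s_1, k_0) = 0xE3

0xE3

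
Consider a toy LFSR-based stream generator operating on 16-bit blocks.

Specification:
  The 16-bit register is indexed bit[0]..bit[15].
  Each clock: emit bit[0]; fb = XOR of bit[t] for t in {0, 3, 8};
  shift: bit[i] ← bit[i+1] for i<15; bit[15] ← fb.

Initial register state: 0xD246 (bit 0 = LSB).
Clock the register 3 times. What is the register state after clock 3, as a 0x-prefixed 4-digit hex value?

reg_0 = 0xD246
clock 1: out=0, reg = 0x6923
clock 2: out=1, reg = 0x3491
clock 3: out=1, reg = 0x9A48

0x9A48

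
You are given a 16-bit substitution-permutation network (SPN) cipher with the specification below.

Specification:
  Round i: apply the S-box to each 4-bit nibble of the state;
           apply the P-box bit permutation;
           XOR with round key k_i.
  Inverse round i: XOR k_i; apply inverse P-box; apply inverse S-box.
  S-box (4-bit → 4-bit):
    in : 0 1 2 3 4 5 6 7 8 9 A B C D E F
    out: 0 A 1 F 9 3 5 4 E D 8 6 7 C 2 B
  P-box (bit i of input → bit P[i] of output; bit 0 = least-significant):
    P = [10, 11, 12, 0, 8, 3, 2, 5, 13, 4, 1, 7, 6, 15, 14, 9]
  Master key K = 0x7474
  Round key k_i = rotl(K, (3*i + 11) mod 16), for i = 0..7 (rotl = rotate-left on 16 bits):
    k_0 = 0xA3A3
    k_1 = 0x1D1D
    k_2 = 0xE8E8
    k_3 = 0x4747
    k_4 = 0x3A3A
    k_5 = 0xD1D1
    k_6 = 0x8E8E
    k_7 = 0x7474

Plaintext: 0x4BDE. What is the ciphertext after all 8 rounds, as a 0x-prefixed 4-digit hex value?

s_0 = plaintext = 0x4BDE
s_1 = Round(s_0, k_0) = 0xA9D5
s_2 = Round(s_1, k_1) = 0x33BB
s_3 = Round(s_2, k_2) = 0x1236
s_4 = Round(s_3, k_3) = 0xF06B
s_5 = Round(s_4, k_4) = 0xA17E
s_6 = Round(s_5, k_5) = 0xDB45
s_7 = Round(s_6, k_6) = 0xC1BC
s_8 = Round(s_7, k_7) = 0xA8A8

0xA8A8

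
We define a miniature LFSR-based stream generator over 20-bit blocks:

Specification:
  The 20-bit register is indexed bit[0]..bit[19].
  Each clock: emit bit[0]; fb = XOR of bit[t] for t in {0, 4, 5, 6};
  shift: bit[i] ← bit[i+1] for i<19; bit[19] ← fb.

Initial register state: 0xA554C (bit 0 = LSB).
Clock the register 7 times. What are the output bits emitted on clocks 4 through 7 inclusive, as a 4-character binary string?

reg_0 = 0xA554C
clock 1: out=0, reg = 0xD2AA6
clock 2: out=0, reg = 0xE9553
clock 3: out=1, reg = 0xF4AA9
clock 4: out=1, reg = 0x7A554
clock 5: out=0, reg = 0x3D2AA
clock 6: out=0, reg = 0x9E955
clock 7: out=1, reg = 0xCF4AA

1001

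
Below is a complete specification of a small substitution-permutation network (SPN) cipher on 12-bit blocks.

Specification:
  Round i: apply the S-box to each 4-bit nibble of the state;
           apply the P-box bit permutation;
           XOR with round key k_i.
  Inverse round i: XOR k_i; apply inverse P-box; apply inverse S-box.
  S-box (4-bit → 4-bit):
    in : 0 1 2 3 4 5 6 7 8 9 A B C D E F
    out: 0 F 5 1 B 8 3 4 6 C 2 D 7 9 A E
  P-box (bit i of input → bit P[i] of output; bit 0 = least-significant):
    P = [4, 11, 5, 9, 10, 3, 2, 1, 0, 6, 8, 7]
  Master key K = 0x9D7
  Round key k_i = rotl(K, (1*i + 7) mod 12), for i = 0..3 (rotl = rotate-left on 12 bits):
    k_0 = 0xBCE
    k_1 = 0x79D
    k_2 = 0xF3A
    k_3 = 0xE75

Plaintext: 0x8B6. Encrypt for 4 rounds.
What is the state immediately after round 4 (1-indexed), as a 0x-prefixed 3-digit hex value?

0x42A

s_0 = plaintext = 0x8B6
s_1 = Round(s_0, k_0) = 0x698
s_2 = Round(s_1, k_1) = 0xFFA
s_3 = Round(s_2, k_2) = 0x6F4
s_4 = Round(s_3, k_3) = 0x42A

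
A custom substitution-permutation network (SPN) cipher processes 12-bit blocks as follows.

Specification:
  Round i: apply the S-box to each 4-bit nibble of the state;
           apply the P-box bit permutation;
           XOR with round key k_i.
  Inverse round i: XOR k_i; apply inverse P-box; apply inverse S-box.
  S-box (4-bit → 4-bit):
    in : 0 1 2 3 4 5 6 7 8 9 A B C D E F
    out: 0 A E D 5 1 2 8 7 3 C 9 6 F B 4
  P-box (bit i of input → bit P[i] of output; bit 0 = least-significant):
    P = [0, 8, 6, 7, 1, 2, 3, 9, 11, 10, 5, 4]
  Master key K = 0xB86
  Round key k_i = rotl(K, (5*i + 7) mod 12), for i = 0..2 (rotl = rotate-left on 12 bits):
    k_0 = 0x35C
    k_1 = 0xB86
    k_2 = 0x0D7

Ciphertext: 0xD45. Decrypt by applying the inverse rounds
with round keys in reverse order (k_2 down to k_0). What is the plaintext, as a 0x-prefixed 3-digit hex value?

0x073

s_0 = ciphertext = 0xD45
s_1 = InvRound(s_0, k_2) = 0xE51
s_2 = InvRound(s_1, k_1) = 0x19D
s_3 = InvRound(s_2, k_0) = 0x073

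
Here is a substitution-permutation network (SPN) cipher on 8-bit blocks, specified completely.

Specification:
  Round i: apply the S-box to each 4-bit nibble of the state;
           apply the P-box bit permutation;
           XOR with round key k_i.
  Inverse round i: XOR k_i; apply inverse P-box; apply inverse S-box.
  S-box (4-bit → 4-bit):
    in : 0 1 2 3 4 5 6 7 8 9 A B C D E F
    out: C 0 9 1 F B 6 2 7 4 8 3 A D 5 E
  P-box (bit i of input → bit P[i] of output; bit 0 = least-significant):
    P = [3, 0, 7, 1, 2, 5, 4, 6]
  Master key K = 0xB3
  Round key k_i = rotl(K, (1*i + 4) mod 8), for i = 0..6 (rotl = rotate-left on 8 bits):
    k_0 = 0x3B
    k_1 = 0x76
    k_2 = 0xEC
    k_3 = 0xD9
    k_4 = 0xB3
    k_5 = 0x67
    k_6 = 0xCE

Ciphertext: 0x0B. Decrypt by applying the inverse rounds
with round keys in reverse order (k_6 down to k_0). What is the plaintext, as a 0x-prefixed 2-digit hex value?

s_0 = ciphertext = 0x0B
s_1 = InvRound(s_0, k_6) = 0x26
s_2 = InvRound(s_1, k_5) = 0xA7
s_3 = InvRound(s_2, k_4) = 0xE1
s_4 = InvRound(s_3, k_3) = 0x63
s_5 = InvRound(s_4, k_2) = 0x34
s_6 = InvRound(s_5, k_1) = 0xAA
s_7 = InvRound(s_6, k_0) = 0x96

0x96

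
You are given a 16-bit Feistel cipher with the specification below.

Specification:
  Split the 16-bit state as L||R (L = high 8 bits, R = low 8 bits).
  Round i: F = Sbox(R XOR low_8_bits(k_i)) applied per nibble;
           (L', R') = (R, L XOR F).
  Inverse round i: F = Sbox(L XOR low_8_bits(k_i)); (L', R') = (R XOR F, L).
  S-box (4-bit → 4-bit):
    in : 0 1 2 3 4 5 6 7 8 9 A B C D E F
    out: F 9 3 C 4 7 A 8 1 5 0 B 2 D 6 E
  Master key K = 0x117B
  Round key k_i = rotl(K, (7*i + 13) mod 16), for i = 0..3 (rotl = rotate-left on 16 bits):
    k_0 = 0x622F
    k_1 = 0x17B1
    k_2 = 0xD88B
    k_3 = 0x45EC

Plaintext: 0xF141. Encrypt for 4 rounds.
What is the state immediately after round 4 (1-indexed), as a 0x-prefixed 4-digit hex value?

0x589F

s_0 = plaintext = 0xF141
s_1 = Round(s_0, k_0) = 0x4157
s_2 = Round(s_1, k_1) = 0x572B
s_3 = Round(s_2, k_2) = 0x2B58
s_4 = Round(s_3, k_3) = 0x589F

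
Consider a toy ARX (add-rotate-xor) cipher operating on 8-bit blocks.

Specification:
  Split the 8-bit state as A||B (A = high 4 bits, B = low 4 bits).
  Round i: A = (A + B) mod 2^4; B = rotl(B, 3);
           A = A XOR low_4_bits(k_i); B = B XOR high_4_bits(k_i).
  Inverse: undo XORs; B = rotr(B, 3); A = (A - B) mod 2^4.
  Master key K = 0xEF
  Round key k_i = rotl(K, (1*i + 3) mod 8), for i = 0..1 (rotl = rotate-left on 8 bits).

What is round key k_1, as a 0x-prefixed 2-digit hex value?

0xFE

K = 0xEF
k_0 = rotl(K, (1*0+3) mod 8) = rotl(K, 3) = 0x7F
k_1 = rotl(K, (1*1+3) mod 8) = rotl(K, 4) = 0xFE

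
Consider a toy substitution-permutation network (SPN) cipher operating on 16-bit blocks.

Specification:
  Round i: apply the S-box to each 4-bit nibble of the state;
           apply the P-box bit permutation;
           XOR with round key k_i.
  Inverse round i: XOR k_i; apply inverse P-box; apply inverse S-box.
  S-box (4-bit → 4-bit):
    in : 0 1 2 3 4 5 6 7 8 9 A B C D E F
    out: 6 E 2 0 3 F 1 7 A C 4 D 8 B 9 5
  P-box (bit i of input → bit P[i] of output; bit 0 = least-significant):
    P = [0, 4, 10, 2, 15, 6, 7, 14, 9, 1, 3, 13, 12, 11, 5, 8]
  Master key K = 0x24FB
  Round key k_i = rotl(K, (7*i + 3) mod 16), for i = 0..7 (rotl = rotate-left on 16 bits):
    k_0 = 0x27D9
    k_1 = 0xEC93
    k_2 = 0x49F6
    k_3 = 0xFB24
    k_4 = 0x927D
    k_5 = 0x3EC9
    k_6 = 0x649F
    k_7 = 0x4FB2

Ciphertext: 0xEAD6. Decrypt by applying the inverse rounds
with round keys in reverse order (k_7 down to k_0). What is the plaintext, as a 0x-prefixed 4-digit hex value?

s_0 = ciphertext = 0xEAD6
s_1 = InvRound(s_0, k_7) = 0x9C49
s_2 = InvRound(s_1, k_6) = 0x4858
s_3 = InvRound(s_2, k_5) = 0x6E97
s_4 = InvRound(s_3, k_4) = 0x715A
s_5 = InvRound(s_4, k_3) = 0x0748
s_6 = InvRound(s_5, k_2) = 0x0791
s_7 = InvRound(s_6, k_1) = 0x8DE3
s_8 = InvRound(s_7, k_0) = 0x0562

0x0562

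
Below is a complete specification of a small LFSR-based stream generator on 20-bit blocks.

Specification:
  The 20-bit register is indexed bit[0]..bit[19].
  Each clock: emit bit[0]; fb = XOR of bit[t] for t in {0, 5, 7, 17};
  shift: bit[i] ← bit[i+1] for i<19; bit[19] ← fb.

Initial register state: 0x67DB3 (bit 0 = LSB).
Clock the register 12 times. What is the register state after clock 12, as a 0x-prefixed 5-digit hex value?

0x21667

reg_0 = 0x67DB3
clock 1: out=1, reg = 0x33ED9
clock 2: out=1, reg = 0x99F6C
clock 3: out=0, reg = 0xCCFB6
clock 4: out=0, reg = 0x667DB
clock 5: out=1, reg = 0xB33ED
clock 6: out=1, reg = 0x599F6
clock 7: out=0, reg = 0x2CCFB
clock 8: out=1, reg = 0x1667D
clock 9: out=1, reg = 0x0B33E
clock 10: out=0, reg = 0x8599F
clock 11: out=1, reg = 0x42CCF
clock 12: out=1, reg = 0x21667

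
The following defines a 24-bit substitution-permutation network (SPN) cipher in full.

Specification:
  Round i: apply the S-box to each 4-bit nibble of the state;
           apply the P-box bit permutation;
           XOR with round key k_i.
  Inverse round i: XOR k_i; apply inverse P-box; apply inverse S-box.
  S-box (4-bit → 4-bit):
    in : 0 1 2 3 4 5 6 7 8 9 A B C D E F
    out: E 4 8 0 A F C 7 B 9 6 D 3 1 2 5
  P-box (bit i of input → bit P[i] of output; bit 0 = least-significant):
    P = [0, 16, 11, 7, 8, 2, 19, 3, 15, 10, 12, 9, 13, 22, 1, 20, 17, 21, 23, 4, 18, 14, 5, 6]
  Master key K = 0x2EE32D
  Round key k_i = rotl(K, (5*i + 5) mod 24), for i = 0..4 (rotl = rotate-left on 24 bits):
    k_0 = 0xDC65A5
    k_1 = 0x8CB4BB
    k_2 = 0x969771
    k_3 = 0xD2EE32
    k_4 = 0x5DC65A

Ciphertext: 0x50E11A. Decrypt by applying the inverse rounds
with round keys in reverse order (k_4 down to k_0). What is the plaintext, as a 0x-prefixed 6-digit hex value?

s_0 = ciphertext = 0x50E11A
s_1 = InvRound(s_0, k_4) = 0x93D4FE
s_2 = InvRound(s_1, k_3) = 0x23C640
s_3 = InvRound(s_2, k_2) = 0x7021DC
s_4 = InvRound(s_3, k_1) = 0xBA077D
s_5 = InvRound(s_4, k_0) = 0x88C222

0x88C222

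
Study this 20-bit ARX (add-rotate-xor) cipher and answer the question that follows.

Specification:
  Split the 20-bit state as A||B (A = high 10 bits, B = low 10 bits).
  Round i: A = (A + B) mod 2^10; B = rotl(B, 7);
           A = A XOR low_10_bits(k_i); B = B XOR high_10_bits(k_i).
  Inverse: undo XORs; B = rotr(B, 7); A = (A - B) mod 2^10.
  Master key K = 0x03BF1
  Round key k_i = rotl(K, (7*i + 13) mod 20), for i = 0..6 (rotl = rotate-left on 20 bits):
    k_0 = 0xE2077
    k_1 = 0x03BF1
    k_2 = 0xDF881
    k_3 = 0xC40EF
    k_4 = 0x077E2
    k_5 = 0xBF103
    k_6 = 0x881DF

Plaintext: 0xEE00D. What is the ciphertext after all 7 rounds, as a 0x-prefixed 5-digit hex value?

0xAD8B4

s_0 = plaintext = 0xEE00D
s_1 = Round(s_0, k_0) = 0xEC909
s_2 = Round(s_1, k_1) = 0xD28AF
s_3 = Round(s_2, k_2) = 0xDE0EB
s_4 = Round(s_3, k_3) = 0x2328D
s_5 = Round(s_4, k_4) = 0x3EECC
s_6 = Round(s_5, k_5) = 0xB10A5
s_7 = Round(s_6, k_6) = 0xAD8B4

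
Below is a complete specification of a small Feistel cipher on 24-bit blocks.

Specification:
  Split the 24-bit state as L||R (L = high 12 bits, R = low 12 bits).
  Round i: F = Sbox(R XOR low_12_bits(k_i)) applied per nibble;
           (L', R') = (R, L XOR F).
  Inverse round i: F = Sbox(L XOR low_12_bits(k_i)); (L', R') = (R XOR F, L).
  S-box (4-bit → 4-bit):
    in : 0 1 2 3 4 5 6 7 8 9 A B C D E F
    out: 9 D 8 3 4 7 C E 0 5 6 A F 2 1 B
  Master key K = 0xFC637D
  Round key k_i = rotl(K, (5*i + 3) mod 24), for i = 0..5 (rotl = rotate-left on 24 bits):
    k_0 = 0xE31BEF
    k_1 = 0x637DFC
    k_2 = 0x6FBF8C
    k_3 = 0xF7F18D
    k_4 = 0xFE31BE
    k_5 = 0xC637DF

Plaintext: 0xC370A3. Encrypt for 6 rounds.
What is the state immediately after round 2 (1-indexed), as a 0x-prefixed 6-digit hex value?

s_0 = plaintext = 0xC370A3
s_1 = Round(s_0, k_0) = 0x0A3678
s_2 = Round(s_1, k_1) = 0x678AA7
s_3 = Round(s_2, k_2) = 0xAA71F2
s_4 = Round(s_3, k_3) = 0x1F234C
s_5 = Round(s_4, k_4) = 0x34C94A
s_6 = Round(s_5, k_5) = 0x94A21B

0x678AA7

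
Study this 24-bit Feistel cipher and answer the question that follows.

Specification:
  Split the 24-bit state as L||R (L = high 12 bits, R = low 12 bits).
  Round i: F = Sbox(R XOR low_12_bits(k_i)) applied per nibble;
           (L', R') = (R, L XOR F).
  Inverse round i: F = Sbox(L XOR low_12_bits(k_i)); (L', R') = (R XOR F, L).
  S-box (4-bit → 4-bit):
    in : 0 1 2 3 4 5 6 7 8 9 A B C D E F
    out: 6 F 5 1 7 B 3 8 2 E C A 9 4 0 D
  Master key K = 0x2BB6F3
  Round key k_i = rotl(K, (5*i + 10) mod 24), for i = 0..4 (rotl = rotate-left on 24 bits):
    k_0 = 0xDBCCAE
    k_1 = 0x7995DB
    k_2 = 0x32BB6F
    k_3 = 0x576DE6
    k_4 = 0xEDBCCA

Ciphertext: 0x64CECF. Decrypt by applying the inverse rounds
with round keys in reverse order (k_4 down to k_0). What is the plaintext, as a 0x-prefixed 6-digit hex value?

s_0 = ciphertext = 0x64CECF
s_1 = InvRound(s_0, k_4) = 0x2EC64C
s_2 = InvRound(s_1, k_3) = 0xB202EC
s_3 = InvRound(s_2, k_2) = 0x491B20
s_4 = InvRound(s_3, k_1) = 0x45C491
s_5 = InvRound(s_4, k_0) = 0x64445C

0x64445C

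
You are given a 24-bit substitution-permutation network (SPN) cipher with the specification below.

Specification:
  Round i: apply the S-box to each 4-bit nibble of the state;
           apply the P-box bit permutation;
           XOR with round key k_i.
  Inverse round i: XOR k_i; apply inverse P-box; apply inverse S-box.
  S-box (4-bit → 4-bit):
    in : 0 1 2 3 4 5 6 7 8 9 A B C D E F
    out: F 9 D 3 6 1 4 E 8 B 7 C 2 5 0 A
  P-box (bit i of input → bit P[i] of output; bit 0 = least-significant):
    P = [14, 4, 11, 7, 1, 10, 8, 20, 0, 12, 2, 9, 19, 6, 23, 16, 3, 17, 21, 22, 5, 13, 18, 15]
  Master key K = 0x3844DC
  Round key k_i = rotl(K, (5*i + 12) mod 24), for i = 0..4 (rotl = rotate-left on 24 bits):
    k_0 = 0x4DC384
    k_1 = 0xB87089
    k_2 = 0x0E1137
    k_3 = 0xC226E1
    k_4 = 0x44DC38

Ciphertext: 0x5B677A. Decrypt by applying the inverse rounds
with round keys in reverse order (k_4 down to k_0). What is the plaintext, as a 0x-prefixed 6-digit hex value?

s_0 = ciphertext = 0x5B677A
s_1 = InvRound(s_0, k_4) = 0x7C9F26
s_2 = InvRound(s_1, k_3) = 0x74AA2B
s_3 = InvRound(s_2, k_2) = 0xF057B4
s_4 = InvRound(s_3, k_1) = 0x31524C
s_5 = InvRound(s_4, k_0) = 0xB23CB8

0xB23CB8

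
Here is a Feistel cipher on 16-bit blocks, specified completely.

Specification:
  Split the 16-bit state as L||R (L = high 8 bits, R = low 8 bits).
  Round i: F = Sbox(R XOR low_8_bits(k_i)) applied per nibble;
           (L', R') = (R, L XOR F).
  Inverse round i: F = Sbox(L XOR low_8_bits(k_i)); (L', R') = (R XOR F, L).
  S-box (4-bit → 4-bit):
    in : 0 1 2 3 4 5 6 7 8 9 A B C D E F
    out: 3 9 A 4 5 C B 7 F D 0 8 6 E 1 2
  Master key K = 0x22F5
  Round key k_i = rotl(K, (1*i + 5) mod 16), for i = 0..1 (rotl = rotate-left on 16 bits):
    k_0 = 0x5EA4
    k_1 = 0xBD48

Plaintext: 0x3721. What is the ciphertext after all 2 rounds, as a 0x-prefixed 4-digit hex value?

0xCBD5

s_0 = plaintext = 0x3721
s_1 = Round(s_0, k_0) = 0x21CB
s_2 = Round(s_1, k_1) = 0xCBD5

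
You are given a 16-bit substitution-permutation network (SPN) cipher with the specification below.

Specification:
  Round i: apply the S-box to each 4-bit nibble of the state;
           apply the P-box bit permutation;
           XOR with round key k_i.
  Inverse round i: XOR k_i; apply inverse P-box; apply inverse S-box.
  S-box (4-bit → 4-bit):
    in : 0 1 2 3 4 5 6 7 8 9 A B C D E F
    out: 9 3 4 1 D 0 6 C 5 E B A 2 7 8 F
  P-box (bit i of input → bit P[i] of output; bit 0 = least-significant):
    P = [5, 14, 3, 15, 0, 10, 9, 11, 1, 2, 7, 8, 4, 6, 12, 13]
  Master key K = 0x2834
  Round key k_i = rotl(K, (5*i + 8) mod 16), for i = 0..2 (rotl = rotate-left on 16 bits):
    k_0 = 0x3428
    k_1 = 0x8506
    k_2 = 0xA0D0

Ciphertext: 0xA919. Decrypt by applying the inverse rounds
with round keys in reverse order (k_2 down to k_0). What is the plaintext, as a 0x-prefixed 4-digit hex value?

s_0 = ciphertext = 0xA919
s_1 = InvRound(s_0, k_2) = 0xC702
s_2 = InvRound(s_1, k_1) = 0x5C2C
s_3 = InvRound(s_2, k_0) = 0xECEC

0xECEC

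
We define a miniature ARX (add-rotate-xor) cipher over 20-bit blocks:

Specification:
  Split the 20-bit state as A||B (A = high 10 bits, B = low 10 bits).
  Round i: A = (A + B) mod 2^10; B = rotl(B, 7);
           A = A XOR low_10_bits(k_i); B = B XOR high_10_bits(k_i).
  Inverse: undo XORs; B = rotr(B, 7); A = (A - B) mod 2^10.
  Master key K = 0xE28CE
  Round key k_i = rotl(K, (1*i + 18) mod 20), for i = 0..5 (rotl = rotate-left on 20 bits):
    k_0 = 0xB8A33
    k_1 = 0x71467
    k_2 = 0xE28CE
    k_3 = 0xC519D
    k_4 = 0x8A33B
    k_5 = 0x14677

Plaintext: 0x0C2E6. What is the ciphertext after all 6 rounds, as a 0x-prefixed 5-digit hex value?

0x048F1

s_0 = plaintext = 0x0C2E6
s_1 = Round(s_0, k_0) = 0x495BE
s_2 = Round(s_1, k_1) = 0xA12F2
s_3 = Round(s_2, k_2) = 0x6E2D4
s_4 = Round(s_3, k_3) = 0x4454E
s_5 = Round(s_4, k_4) = 0x59101
s_6 = Round(s_5, k_5) = 0x048F1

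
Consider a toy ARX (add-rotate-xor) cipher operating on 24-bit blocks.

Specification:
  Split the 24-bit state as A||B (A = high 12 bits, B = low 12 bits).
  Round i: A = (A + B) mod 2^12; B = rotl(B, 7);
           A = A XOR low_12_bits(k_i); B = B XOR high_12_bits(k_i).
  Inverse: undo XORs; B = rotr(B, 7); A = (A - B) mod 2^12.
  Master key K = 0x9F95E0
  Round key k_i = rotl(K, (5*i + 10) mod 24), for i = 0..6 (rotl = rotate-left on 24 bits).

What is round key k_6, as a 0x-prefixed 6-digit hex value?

0xE09F95

K = 0x9F95E0
k_0 = rotl(K, (5*0+10) mod 24) = rotl(K, 10) = 0x57827E
k_1 = rotl(K, (5*1+10) mod 24) = rotl(K, 15) = 0xF04FCA
k_2 = rotl(K, (5*2+10) mod 24) = rotl(K, 20) = 0x09F95E
k_3 = rotl(K, (5*3+10) mod 24) = rotl(K, 1) = 0x3F2BC1
k_4 = rotl(K, (5*4+10) mod 24) = rotl(K, 6) = 0xE57827
k_5 = rotl(K, (5*5+10) mod 24) = rotl(K, 11) = 0xAF04FC
k_6 = rotl(K, (5*6+10) mod 24) = rotl(K, 16) = 0xE09F95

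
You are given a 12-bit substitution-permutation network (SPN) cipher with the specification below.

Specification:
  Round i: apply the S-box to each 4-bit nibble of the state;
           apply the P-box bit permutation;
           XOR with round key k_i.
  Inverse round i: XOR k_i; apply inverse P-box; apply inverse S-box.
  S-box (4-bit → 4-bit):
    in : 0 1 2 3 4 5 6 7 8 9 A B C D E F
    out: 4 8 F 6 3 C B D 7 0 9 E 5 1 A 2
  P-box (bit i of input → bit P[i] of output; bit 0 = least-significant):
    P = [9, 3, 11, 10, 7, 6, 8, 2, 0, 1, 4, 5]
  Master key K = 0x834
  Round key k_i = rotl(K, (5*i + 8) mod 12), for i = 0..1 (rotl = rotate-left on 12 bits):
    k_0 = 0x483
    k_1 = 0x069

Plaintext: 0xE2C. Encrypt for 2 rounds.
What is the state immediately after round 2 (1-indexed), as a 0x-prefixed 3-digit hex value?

s_0 = plaintext = 0xE2C
s_1 = Round(s_0, k_0) = 0xF65
s_2 = Round(s_1, k_1) = 0xCAF

0xCAF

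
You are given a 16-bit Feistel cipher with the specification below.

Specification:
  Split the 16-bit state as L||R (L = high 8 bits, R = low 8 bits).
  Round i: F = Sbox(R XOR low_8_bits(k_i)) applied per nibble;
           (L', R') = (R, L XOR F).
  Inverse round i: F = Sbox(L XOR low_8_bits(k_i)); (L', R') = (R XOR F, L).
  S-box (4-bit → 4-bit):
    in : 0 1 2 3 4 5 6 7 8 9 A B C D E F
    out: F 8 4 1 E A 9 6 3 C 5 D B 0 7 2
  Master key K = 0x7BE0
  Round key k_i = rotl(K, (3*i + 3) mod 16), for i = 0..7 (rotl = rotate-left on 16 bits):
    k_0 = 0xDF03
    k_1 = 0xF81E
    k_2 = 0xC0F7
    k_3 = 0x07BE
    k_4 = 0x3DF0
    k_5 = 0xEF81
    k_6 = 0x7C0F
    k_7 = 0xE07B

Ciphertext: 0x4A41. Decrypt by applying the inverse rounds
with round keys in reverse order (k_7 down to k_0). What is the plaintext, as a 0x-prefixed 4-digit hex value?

0x565E

s_0 = ciphertext = 0x4A41
s_1 = InvRound(s_0, k_7) = 0x594A
s_2 = InvRound(s_1, k_6) = 0xE359
s_3 = InvRound(s_2, k_5) = 0xCDE3
s_4 = InvRound(s_3, k_4) = 0xF3CD
s_5 = InvRound(s_4, k_3) = 0x2DF3
s_6 = InvRound(s_5, k_2) = 0xF62D
s_7 = InvRound(s_6, k_1) = 0x5EF6
s_8 = InvRound(s_7, k_0) = 0x565E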